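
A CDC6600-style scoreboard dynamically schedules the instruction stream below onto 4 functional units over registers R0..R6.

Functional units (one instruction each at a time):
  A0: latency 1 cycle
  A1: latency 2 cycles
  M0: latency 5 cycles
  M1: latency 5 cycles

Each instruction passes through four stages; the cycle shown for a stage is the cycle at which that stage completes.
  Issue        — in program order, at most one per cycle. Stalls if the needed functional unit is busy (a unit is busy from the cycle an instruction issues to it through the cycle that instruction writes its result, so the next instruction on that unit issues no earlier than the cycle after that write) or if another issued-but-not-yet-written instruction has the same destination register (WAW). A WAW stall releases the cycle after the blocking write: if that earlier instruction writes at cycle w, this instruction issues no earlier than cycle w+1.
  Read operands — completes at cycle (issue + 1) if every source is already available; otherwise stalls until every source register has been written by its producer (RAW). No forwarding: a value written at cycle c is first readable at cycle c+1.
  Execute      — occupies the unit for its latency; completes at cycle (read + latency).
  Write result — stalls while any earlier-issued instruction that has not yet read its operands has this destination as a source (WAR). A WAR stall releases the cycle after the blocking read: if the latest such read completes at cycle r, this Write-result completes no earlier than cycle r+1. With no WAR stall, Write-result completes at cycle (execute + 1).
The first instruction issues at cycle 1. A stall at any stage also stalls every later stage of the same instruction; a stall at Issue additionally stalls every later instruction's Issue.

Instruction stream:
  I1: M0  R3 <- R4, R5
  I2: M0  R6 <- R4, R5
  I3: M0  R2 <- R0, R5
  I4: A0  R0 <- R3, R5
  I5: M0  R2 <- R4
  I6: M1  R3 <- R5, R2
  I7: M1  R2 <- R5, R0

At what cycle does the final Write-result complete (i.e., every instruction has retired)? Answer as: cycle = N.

1) issue 1, read 2, done 7, write 8
2) issue 9, read 10, done 15, write 16  <struct: M0 busy until I1 writes@8>
3) issue 17, read 18, done 23, write 24  <struct: M0 busy until I2 writes@16>
4) issue 18, read 19, done 20, write 21
5) issue 25, read 26, done 31, write 32  <struct: M0 busy until I3 writes@24>
6) issue 26, read 33, done 38, write 39  <RAW R2: wait I5 write@32>
7) issue 40, read 41, done 46, write 47  <struct: M1 busy until I6 writes@39>

cycle = 47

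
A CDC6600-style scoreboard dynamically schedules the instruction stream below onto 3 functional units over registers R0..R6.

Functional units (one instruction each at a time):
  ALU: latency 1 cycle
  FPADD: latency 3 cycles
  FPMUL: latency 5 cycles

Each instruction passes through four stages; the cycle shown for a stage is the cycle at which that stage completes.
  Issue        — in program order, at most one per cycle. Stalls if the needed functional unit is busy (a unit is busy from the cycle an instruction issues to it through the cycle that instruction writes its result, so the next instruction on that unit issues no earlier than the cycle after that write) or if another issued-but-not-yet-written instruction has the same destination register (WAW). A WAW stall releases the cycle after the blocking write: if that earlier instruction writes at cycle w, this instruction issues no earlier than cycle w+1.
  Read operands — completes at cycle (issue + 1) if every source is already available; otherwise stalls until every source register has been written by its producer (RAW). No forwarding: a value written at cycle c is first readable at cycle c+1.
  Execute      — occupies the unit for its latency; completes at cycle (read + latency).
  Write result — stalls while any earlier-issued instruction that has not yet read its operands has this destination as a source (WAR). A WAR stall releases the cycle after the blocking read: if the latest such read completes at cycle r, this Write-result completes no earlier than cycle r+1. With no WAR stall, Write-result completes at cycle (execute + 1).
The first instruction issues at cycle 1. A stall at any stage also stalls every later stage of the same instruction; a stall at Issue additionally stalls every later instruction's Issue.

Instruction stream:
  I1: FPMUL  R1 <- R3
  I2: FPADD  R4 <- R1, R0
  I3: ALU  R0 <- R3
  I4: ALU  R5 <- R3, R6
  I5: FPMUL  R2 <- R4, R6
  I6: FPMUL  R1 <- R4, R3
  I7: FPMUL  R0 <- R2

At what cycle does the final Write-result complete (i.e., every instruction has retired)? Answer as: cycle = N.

[1] I1 issues→FPMUL
[2] I1 reads; I2 issues→FPADD
[3] I3 issues→ALU
[4] I3 reads
[5] I3 exec-done
[7] I1 exec-done
[8] I1 writes R1
[9] I2 reads
[10] I3 writes R0
[11] I4 issues→ALU
[12] I2 exec-done; I4 reads; I5 issues→FPMUL
[13] I2 writes R4; I4 exec-done
[14] I4 writes R5; I5 reads
[19] I5 exec-done
[20] I5 writes R2
[21] I6 issues→FPMUL
[22] I6 reads
[27] I6 exec-done
[28] I6 writes R1
[29] I7 issues→FPMUL
[30] I7 reads
[35] I7 exec-done
[36] I7 writes R0

cycle = 36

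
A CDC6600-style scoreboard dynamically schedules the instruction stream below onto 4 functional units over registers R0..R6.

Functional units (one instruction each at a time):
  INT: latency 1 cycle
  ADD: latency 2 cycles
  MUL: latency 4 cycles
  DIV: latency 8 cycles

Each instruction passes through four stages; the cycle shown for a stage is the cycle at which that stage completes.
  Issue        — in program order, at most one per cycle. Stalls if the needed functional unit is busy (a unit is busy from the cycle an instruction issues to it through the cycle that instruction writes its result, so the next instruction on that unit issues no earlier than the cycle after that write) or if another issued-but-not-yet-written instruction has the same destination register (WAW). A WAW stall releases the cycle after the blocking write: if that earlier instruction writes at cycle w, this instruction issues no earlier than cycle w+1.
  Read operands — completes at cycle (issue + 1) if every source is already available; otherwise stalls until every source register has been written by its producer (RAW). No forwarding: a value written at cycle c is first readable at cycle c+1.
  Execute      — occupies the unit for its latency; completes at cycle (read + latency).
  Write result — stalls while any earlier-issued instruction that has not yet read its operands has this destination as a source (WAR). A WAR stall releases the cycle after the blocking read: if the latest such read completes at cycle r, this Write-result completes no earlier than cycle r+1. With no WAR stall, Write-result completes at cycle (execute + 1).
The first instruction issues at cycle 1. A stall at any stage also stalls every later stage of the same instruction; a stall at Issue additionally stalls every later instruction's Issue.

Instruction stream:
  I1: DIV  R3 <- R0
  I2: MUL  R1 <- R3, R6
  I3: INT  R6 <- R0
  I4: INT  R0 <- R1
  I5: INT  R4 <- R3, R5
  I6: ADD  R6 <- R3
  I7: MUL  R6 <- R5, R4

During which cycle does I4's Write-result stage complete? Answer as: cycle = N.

I1: IS=1 RO=2 EX=10 WR=11
I2: IS=2 RO=12 EX=16 WR=17  [RAW R3: wait I1 write@11]
I3: IS=3 RO=4 EX=5 WR=13  [WAR R6: wait I2 read@12]
I4: IS=14 RO=18 EX=19 WR=20  [struct: INT busy until I3 writes@13; RAW R1: wait I2 write@17]
I5: IS=21 RO=22 EX=23 WR=24  [struct: INT busy until I4 writes@20]
I6: IS=22 RO=23 EX=25 WR=26
I7: IS=27 RO=28 EX=32 WR=33  [WAW R6: wait I6 write@26]

cycle = 20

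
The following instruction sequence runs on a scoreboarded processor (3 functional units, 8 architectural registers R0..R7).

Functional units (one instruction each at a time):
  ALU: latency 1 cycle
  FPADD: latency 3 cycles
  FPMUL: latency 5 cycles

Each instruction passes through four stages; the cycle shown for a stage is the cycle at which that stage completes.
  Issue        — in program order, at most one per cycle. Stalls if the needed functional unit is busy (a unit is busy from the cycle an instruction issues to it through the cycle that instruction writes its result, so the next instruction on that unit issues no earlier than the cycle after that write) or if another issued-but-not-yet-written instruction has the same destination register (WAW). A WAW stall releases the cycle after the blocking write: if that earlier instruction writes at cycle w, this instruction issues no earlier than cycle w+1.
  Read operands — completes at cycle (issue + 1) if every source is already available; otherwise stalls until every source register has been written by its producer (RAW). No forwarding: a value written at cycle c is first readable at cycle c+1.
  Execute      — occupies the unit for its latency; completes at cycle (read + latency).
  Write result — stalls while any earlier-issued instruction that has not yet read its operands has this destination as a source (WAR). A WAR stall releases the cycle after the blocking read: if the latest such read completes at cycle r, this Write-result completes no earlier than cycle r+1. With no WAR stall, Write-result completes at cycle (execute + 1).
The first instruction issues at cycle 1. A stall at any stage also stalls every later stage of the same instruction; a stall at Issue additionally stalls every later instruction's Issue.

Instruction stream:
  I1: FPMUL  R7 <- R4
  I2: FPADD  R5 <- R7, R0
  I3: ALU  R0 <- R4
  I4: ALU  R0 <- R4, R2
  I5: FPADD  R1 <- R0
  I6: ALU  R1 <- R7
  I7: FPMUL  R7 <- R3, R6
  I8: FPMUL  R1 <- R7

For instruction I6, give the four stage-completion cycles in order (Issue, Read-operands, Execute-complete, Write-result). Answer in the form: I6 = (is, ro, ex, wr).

I6 = (20, 21, 22, 23)

c1: I1 dispatched to FPMUL
c2: I1 operands ready · I2 dispatched to FPADD
c3: I3 dispatched to ALU
c4: I3 operands ready
c5: I3 complete
c7: I1 complete
c8: R7←I1
c9: I2 operands ready
c10: R0←I3
c11: I4 dispatched to ALU
c12: I2 complete · I4 operands ready
c13: R5←I2 · I4 complete
c14: R0←I4 · I5 dispatched to FPADD
c15: I5 operands ready
c18: I5 complete
c19: R1←I5
c20: I6 dispatched to ALU
c21: I6 operands ready · I7 dispatched to FPMUL
c22: I6 complete · I7 operands ready
c23: R1←I6
c27: I7 complete
c28: R7←I7
c29: I8 dispatched to FPMUL
c30: I8 operands ready
c35: I8 complete
c36: R1←I8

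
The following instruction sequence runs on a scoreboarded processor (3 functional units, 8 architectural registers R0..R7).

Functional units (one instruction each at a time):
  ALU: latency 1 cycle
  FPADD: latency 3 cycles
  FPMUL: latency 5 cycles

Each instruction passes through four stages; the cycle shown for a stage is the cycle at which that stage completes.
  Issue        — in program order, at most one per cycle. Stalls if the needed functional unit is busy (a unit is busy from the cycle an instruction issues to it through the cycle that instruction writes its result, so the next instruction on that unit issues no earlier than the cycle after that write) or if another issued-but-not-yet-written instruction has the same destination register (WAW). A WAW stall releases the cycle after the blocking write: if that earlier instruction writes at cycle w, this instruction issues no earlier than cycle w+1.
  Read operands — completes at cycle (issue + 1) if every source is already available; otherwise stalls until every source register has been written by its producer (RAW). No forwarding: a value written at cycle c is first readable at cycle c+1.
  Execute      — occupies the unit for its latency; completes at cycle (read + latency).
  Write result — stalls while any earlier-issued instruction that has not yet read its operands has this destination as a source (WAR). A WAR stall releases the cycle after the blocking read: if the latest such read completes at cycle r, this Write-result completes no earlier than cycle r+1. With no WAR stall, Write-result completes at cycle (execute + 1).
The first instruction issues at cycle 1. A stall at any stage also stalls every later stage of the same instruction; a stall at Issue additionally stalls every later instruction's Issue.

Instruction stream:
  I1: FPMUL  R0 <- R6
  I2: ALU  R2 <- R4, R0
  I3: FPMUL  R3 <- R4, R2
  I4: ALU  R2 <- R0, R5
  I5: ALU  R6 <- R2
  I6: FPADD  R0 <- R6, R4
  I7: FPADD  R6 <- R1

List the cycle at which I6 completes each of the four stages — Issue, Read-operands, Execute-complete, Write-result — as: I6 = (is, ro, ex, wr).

I1: IS=1 RO=2 EX=7 WR=8
I2: IS=2 RO=9 EX=10 WR=11  [RAW R0: wait I1 write@8]
I3: IS=9 RO=12 EX=17 WR=18  [struct: FPMUL busy until I1 writes@8; RAW R2: wait I2 write@11]
I4: IS=12 RO=13 EX=14 WR=15  [struct: ALU busy until I2 writes@11]
I5: IS=16 RO=17 EX=18 WR=19  [struct: ALU busy until I4 writes@15]
I6: IS=17 RO=20 EX=23 WR=24  [RAW R6: wait I5 write@19]
I7: IS=25 RO=26 EX=29 WR=30  [struct: FPADD busy until I6 writes@24]

I6 = (17, 20, 23, 24)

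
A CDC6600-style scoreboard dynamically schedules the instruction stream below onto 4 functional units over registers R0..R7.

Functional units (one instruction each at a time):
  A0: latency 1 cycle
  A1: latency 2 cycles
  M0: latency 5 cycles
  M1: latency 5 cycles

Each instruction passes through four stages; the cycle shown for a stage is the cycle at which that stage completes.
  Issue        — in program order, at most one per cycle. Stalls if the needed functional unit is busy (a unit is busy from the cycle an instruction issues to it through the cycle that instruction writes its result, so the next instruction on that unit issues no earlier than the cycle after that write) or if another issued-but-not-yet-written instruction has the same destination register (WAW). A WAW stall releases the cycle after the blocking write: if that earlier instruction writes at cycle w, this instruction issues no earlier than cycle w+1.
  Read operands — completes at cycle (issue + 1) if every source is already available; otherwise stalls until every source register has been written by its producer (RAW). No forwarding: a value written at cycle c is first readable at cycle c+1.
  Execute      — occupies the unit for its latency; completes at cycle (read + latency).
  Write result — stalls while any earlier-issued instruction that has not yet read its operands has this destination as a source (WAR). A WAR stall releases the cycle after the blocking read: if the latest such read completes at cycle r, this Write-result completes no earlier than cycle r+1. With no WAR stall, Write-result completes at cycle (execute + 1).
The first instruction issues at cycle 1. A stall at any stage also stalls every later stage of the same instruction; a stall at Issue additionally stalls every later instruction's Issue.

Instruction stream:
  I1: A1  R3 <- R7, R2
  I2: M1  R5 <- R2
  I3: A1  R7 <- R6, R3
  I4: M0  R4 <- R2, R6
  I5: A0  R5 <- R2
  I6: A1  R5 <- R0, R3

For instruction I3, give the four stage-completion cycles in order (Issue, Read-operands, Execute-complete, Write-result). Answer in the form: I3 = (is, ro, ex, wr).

I1: IS=1 RO=2 EX=4 WR=5
I2: IS=2 RO=3 EX=8 WR=9
I3: IS=6 RO=7 EX=9 WR=10  [struct: A1 busy until I1 writes@5]
I4: IS=7 RO=8 EX=13 WR=14
I5: IS=10 RO=11 EX=12 WR=13  [WAW R5: wait I2 write@9]
I6: IS=14 RO=15 EX=17 WR=18  [WAW R5: wait I5 write@13]

I3 = (6, 7, 9, 10)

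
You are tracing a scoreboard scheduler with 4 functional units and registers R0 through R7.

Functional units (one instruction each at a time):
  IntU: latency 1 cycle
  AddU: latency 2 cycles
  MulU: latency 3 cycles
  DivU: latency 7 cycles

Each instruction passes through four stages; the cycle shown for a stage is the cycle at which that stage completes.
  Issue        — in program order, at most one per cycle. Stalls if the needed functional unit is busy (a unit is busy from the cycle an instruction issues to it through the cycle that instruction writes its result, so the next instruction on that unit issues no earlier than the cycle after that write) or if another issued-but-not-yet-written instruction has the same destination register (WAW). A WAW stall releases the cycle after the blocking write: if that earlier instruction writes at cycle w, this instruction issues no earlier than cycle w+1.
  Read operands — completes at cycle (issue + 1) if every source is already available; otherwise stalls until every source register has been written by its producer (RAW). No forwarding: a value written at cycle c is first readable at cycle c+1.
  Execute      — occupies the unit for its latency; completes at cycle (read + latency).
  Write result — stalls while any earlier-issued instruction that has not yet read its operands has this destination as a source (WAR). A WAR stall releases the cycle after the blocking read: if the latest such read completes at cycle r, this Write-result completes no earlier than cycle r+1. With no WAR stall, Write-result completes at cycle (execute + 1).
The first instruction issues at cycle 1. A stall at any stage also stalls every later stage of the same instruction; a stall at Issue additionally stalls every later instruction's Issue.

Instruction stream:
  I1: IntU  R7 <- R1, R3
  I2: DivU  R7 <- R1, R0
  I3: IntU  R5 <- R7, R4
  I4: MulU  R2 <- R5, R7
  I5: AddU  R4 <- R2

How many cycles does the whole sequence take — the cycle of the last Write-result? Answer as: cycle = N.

cycle 1: I1 dispatched to IntU
cycle 2: I1 operands ready
cycle 3: I1 complete
cycle 4: R7←I1
cycle 5: I2 dispatched to DivU
cycle 6: I2 operands ready | I3 dispatched to IntU
cycle 7: I4 dispatched to MulU
cycle 8: I5 dispatched to AddU
cycle 13: I2 complete
cycle 14: R7←I2
cycle 15: I3 operands ready
cycle 16: I3 complete
cycle 17: R5←I3
cycle 18: I4 operands ready
cycle 21: I4 complete
cycle 22: R2←I4
cycle 23: I5 operands ready
cycle 25: I5 complete
cycle 26: R4←I5

cycle = 26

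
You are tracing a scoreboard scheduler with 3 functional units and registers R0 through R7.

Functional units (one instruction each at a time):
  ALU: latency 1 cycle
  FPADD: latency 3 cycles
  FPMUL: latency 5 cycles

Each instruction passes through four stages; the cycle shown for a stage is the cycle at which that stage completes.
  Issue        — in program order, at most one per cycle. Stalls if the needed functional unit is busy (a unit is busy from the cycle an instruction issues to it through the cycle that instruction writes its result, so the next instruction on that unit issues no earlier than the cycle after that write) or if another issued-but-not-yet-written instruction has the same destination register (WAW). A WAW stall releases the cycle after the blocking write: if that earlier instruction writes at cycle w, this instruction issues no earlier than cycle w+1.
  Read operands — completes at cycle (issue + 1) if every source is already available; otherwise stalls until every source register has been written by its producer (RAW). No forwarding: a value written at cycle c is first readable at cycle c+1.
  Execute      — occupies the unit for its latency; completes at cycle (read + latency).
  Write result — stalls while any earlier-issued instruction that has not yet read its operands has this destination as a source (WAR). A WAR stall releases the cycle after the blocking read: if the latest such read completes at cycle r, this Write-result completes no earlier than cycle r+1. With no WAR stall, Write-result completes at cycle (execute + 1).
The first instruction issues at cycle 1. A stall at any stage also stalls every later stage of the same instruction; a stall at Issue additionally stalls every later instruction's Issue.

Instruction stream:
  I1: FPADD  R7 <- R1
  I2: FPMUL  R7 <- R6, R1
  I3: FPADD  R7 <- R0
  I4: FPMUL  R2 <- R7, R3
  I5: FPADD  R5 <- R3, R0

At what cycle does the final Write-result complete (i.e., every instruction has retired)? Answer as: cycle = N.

cycle = 27

I1  is:1  ro:2  ex:5  wr:6
I2  is:7  ro:8  ex:13  wr:14  — WAW R7: wait I1 write@6
I3  is:15  ro:16  ex:19  wr:20  — WAW R7: wait I2 write@14
I4  is:16  ro:21  ex:26  wr:27  — RAW R7: wait I3 write@20
I5  is:21  ro:22  ex:25  wr:26  — struct: FPADD busy until I3 writes@20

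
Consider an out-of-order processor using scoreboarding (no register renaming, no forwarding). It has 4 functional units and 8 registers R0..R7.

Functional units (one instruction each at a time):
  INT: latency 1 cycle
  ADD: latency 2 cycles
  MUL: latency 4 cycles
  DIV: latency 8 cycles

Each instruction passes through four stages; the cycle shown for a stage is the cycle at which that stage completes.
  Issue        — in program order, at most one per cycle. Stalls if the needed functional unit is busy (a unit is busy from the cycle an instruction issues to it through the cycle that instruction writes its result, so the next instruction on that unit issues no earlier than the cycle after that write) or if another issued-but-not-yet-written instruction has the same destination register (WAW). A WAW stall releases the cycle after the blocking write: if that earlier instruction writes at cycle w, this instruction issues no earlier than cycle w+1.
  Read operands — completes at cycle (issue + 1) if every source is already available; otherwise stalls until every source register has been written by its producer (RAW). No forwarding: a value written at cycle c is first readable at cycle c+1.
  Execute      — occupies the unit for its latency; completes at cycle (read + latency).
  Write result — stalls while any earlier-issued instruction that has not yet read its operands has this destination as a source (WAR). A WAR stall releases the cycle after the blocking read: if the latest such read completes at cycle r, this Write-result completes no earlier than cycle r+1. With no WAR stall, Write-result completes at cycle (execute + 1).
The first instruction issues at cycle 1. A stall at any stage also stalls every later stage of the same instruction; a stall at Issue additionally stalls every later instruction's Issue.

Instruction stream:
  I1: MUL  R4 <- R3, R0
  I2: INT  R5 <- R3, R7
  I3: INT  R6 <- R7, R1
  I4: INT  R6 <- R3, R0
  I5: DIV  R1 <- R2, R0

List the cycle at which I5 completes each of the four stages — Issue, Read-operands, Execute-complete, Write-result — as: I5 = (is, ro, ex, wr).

I5 = (11, 12, 20, 21)

cycle 1: I1→MUL
cycle 2: I1 RO | I2→INT
cycle 3: I2 RO
cycle 4: I2 EX
cycle 5: I2 WR R5
cycle 6: I1 EX | I3→INT
cycle 7: I1 WR R4 | I3 RO
cycle 8: I3 EX
cycle 9: I3 WR R6
cycle 10: I4→INT
cycle 11: I4 RO | I5→DIV
cycle 12: I4 EX | I5 RO
cycle 13: I4 WR R6
cycle 20: I5 EX
cycle 21: I5 WR R1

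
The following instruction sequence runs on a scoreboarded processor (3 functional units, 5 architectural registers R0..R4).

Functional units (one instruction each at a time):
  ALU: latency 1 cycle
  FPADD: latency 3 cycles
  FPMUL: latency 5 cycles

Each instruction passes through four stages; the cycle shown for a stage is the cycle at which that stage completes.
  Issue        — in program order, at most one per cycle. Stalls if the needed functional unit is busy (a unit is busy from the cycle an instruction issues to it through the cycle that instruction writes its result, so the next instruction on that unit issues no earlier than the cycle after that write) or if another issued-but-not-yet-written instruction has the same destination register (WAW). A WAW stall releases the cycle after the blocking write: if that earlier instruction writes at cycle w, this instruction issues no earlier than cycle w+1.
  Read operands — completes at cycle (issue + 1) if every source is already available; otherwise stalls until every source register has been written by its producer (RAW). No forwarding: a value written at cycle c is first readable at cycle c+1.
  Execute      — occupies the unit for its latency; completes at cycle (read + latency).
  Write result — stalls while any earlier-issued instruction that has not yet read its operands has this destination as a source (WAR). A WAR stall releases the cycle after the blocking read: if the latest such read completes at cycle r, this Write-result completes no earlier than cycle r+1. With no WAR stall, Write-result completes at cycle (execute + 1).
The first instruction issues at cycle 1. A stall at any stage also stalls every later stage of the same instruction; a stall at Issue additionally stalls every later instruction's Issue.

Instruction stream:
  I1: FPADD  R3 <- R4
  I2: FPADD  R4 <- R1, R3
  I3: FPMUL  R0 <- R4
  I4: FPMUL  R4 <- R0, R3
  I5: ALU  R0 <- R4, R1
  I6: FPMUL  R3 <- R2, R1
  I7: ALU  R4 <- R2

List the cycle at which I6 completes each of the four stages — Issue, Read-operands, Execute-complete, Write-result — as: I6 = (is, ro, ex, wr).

I6 = (28, 29, 34, 35)

t=1  I1 issues→FPADD
t=2  I1 reads
t=5  I1 exec-done
t=6  I1 writes R3
t=7  I2 issues→FPADD
t=8  I2 reads; I3 issues→FPMUL
t=11  I2 exec-done
t=12  I2 writes R4
t=13  I3 reads
t=18  I3 exec-done
t=19  I3 writes R0
t=20  I4 issues→FPMUL
t=21  I4 reads; I5 issues→ALU
t=26  I4 exec-done
t=27  I4 writes R4
t=28  I5 reads; I6 issues→FPMUL
t=29  I5 exec-done; I6 reads
t=30  I5 writes R0
t=31  I7 issues→ALU
t=32  I7 reads
t=33  I7 exec-done
t=34  I6 exec-done; I7 writes R4
t=35  I6 writes R3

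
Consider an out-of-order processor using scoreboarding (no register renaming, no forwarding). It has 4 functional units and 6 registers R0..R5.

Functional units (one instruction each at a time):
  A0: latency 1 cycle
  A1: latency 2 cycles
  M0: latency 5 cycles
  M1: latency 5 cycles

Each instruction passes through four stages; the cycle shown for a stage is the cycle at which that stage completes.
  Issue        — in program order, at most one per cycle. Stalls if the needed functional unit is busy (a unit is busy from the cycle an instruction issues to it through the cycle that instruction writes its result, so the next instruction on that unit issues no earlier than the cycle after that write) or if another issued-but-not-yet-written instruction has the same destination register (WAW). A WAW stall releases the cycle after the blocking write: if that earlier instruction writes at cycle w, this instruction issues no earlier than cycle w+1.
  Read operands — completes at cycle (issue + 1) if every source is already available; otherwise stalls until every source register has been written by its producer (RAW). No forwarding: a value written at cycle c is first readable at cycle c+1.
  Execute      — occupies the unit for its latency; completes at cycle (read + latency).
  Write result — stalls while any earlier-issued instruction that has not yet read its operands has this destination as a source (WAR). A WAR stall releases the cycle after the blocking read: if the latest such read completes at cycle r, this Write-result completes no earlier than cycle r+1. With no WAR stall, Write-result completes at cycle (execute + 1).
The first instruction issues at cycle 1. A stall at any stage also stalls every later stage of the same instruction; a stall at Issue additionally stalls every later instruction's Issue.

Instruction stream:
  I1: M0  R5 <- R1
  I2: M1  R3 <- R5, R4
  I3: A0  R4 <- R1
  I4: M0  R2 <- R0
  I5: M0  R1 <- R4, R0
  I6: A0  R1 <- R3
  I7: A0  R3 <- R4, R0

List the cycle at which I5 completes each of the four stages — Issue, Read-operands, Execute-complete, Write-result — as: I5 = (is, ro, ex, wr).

  I1 | 1 | 2 | 7 | 8
  I2 | 2 | 9 | 14 | 15   RAW R5: wait I1 write@8
  I3 | 3 | 4 | 5 | 10   WAR R4: wait I2 read@9
  I4 | 9 | 10 | 15 | 16   struct: M0 busy until I1 writes@8
  I5 | 17 | 18 | 23 | 24   struct: M0 busy until I4 writes@16
  I6 | 25 | 26 | 27 | 28   WAW R1: wait I5 write@24
  I7 | 29 | 30 | 31 | 32   struct: A0 busy until I6 writes@28

I5 = (17, 18, 23, 24)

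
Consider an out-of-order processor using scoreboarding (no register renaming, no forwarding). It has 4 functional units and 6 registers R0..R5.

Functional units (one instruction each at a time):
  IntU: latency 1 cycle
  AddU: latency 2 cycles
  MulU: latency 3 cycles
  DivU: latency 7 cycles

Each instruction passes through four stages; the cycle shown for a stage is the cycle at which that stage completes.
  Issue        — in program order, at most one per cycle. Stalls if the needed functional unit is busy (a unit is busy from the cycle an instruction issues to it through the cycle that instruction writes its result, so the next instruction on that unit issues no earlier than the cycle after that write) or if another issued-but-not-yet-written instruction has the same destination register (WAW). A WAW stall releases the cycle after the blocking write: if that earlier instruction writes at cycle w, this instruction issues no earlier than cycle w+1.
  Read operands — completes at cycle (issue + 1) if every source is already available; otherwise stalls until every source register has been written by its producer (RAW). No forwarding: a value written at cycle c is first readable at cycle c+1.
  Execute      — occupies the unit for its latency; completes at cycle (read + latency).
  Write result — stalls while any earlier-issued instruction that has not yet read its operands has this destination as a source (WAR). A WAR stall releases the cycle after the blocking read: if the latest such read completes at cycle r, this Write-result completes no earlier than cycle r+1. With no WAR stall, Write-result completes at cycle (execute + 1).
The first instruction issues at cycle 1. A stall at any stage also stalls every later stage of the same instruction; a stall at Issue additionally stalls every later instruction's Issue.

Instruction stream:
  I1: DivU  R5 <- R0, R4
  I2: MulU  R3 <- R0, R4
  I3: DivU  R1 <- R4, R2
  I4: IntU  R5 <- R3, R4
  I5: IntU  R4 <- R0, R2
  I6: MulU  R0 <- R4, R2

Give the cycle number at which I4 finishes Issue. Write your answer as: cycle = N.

t=1  I1 issues→DivU
t=2  I1 reads; I2 issues→MulU
t=3  I2 reads
t=6  I2 exec-done
t=7  I2 writes R3
t=9  I1 exec-done
t=10  I1 writes R5
t=11  I3 issues→DivU
t=12  I3 reads; I4 issues→IntU
t=13  I4 reads
t=14  I4 exec-done
t=15  I4 writes R5
t=16  I5 issues→IntU
t=17  I5 reads; I6 issues→MulU
t=18  I5 exec-done
t=19  I3 exec-done; I5 writes R4
t=20  I3 writes R1; I6 reads
t=23  I6 exec-done
t=24  I6 writes R0

cycle = 12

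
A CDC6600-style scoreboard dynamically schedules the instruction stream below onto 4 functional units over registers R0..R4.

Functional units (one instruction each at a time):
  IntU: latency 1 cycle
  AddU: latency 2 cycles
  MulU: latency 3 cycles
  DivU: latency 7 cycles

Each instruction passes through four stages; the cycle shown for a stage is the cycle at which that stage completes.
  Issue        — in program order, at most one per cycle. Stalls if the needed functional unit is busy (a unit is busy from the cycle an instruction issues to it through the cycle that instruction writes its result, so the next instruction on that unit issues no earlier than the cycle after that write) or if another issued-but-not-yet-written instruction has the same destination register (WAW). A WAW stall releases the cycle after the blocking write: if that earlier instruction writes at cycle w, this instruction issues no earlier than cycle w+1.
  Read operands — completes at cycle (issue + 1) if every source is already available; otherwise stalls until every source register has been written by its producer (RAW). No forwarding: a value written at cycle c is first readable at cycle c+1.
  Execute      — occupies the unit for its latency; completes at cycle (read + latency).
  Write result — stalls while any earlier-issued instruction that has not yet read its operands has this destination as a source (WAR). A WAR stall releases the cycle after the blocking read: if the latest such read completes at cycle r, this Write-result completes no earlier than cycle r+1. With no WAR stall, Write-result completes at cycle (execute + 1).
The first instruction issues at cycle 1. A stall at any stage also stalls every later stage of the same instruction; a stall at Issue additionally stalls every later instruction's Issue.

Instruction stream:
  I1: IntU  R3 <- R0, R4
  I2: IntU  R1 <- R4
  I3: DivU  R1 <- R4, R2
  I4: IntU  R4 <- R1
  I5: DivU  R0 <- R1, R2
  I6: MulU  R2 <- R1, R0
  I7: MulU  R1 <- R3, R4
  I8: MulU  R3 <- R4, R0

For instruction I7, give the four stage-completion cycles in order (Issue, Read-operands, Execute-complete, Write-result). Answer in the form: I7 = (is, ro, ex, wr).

I7 = (34, 35, 38, 39)

cycle 1: I1 dispatched to IntU
cycle 2: I1 operands ready
cycle 3: I1 complete
cycle 4: R3←I1
cycle 5: I2 dispatched to IntU
cycle 6: I2 operands ready
cycle 7: I2 complete
cycle 8: R1←I2
cycle 9: I3 dispatched to DivU
cycle 10: I3 operands ready · I4 dispatched to IntU
cycle 17: I3 complete
cycle 18: R1←I3
cycle 19: I4 operands ready · I5 dispatched to DivU
cycle 20: I4 complete · I5 operands ready · I6 dispatched to MulU
cycle 21: R4←I4
cycle 27: I5 complete
cycle 28: R0←I5
cycle 29: I6 operands ready
cycle 32: I6 complete
cycle 33: R2←I6
cycle 34: I7 dispatched to MulU
cycle 35: I7 operands ready
cycle 38: I7 complete
cycle 39: R1←I7
cycle 40: I8 dispatched to MulU
cycle 41: I8 operands ready
cycle 44: I8 complete
cycle 45: R3←I8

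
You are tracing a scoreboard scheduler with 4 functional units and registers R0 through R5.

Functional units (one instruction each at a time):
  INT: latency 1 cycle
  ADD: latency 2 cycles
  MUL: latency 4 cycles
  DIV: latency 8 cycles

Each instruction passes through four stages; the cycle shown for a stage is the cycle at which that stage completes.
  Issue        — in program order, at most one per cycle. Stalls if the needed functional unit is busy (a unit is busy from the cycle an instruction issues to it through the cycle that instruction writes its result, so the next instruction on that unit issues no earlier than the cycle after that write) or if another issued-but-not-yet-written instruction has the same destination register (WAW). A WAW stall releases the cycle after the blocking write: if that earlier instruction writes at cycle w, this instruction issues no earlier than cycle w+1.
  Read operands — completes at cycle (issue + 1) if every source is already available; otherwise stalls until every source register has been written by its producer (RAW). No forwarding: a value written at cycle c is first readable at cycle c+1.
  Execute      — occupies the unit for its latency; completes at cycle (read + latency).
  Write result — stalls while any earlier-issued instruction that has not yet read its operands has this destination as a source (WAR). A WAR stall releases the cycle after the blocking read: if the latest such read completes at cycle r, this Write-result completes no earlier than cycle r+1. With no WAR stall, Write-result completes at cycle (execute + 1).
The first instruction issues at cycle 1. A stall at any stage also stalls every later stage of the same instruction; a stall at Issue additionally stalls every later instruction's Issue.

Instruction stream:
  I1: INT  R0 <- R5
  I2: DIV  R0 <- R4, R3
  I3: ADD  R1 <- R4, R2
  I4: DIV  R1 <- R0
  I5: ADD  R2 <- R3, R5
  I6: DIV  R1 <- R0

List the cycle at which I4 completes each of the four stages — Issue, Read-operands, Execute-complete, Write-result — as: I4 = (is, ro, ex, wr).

  I1 | 1 | 2 | 3 | 4
  I2 | 5 | 6 | 14 | 15   WAW R0: wait I1 write@4
  I3 | 6 | 7 | 9 | 10
  I4 | 16 | 17 | 25 | 26   struct: DIV busy until I2 writes@15
  I5 | 17 | 18 | 20 | 21
  I6 | 27 | 28 | 36 | 37   struct: DIV busy until I4 writes@26

I4 = (16, 17, 25, 26)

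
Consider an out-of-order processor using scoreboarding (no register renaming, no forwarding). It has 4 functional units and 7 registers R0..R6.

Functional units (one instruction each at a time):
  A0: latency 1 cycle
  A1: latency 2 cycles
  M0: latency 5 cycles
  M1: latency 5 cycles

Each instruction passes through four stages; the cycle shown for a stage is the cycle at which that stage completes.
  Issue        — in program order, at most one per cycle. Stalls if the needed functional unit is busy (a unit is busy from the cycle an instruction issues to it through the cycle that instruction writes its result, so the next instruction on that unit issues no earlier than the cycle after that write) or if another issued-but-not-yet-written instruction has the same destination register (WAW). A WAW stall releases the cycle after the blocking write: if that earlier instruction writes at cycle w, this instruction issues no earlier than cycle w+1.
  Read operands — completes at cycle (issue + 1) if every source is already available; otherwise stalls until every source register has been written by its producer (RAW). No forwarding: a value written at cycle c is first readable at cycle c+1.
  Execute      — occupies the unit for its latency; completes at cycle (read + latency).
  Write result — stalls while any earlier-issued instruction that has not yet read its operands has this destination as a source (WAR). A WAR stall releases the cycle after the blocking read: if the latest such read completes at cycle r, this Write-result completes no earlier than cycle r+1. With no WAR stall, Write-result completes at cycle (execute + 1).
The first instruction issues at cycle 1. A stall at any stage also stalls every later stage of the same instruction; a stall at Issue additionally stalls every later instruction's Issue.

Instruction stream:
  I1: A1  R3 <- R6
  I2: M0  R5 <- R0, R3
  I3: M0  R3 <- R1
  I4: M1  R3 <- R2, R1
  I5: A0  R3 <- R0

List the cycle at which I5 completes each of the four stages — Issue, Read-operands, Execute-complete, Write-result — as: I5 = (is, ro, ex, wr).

I1: IS=1 RO=2 EX=4 WR=5
I2: IS=2 RO=6 EX=11 WR=12  [RAW R3: wait I1 write@5]
I3: IS=13 RO=14 EX=19 WR=20  [struct: M0 busy until I2 writes@12]
I4: IS=21 RO=22 EX=27 WR=28  [WAW R3: wait I3 write@20]
I5: IS=29 RO=30 EX=31 WR=32  [WAW R3: wait I4 write@28]

I5 = (29, 30, 31, 32)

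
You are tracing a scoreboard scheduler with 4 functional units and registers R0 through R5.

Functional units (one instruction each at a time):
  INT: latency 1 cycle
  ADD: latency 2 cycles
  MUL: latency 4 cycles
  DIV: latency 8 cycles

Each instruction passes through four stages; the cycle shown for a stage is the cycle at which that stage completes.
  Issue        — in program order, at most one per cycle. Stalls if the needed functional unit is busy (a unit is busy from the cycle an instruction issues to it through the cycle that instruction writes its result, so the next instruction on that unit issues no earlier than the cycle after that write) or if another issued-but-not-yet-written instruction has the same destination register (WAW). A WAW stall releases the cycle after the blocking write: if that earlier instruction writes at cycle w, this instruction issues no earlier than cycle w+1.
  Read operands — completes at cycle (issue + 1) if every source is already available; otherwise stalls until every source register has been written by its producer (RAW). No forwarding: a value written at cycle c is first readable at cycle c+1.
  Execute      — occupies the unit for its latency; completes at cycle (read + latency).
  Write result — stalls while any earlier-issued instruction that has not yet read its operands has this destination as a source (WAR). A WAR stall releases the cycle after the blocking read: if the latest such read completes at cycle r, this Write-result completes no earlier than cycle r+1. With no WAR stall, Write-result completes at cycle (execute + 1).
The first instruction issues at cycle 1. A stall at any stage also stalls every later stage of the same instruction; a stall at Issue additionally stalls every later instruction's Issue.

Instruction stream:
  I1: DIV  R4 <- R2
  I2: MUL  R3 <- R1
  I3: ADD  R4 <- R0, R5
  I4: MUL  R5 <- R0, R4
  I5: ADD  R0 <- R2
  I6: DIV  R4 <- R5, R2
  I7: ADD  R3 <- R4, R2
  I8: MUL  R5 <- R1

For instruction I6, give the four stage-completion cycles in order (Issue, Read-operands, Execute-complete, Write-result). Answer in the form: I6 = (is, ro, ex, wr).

[1] issue I1 (DIV)
[2] I1 read-ops | issue I2 (MUL)
[3] I2 read-ops
[7] I2 finished on MUL
[8] I2→R3
[10] I1 finished on DIV
[11] I1→R4
[12] issue I3 (ADD)
[13] I3 read-ops | issue I4 (MUL)
[15] I3 finished on ADD
[16] I3→R4
[17] I4 read-ops | issue I5 (ADD)
[18] I5 read-ops | issue I6 (DIV)
[20] I5 finished on ADD
[21] I4 finished on MUL | I5→R0
[22] I4→R5 | issue I7 (ADD)
[23] I6 read-ops | issue I8 (MUL)
[24] I8 read-ops
[28] I8 finished on MUL
[29] I8→R5
[31] I6 finished on DIV
[32] I6→R4
[33] I7 read-ops
[35] I7 finished on ADD
[36] I7→R3

I6 = (18, 23, 31, 32)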